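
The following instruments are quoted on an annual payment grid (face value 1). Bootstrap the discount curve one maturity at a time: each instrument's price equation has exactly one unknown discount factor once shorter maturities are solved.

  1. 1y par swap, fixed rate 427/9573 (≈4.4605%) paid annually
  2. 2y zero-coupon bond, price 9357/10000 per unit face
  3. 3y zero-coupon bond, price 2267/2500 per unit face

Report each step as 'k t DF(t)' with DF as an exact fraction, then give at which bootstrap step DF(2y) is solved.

step 1 [1y] swap r/1=427/9573: DF=(1 − 427/9573·(0))/(1+427/9573) = 9573/10000 ≈ 0.957300
step 2 [2y] zero: DF = P = 9357/10000 ≈ 0.935700
step 3 [3y] zero: DF = P = 2267/2500 ≈ 0.906800

1 1 9573/10000
2 2 9357/10000
3 3 2267/2500
DF(2y) is solved at step 2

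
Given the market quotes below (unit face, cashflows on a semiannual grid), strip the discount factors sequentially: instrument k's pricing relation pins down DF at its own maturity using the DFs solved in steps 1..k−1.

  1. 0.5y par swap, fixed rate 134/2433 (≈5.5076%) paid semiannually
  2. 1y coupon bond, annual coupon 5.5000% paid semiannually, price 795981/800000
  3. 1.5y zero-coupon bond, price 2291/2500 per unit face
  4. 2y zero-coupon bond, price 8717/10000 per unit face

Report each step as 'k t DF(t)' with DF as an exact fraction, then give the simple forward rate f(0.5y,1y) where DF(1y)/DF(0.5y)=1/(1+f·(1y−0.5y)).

1 1/2 2433/2500
2 1 9423/10000
3 3/2 2291/2500
4 2 8717/10000
f(0.5y,1y) = ((2433/2500)/(9423/10000) − 1)/(1/2) = 206/3141 ≈ 6.5584%

step 1 [0.5y] swap r/2=67/2433: DF=(1 − 67/2433·(0))/(1+67/2433) = 2433/2500 ≈ 0.973200
step 2 [1y] bond c/2=11/400: DF=(795981/800000 − 11/400·(0.973200))/(1+11/400) = 9423/10000 ≈ 0.942300
step 3 [1.5y] zero: DF = P = 2291/2500 ≈ 0.916400
step 4 [2y] zero: DF = P = 8717/10000 ≈ 0.871700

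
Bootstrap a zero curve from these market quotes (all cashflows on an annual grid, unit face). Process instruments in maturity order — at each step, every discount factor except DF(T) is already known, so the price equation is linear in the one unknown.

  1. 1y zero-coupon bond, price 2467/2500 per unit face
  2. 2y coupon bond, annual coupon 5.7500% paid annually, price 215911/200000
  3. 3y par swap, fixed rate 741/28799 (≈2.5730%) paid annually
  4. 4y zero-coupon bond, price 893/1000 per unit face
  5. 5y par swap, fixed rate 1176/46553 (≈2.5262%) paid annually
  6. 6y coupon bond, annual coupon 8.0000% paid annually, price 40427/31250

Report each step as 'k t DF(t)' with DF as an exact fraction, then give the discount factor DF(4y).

1 1 2467/2500
2 2 1209/1250
3 3 9259/10000
4 4 893/1000
5 5 1103/1250
6 6 853/1000
DF(4y) = 893/1000 ≈ 0.893000

step 1 [1y] zero: DF = P = 2467/2500 ≈ 0.986800
step 2 [2y] bond c/1=23/400: DF=(215911/200000 − 23/400·(0.986800))/(1+23/400) = 1209/1250 ≈ 0.967200
step 3 [3y] swap r/1=741/28799: DF=(1 − 741/28799·(0.986800+0.967200))/(1+741/28799) = 9259/10000 ≈ 0.925900
step 4 [4y] zero: DF = P = 893/1000 ≈ 0.893000
step 5 [5y] swap r/1=1176/46553: DF=(1 − 1176/46553·(0.986800+0.967200+0.925900+0.893000))/(1+1176/46553) = 1103/1250 ≈ 0.882400
step 6 [6y] bond c/1=2/25: DF=(40427/31250 − 2/25·(0.986800+0.967200+0.925900+0.893000+0.882400))/(1+2/25) = 853/1000 ≈ 0.853000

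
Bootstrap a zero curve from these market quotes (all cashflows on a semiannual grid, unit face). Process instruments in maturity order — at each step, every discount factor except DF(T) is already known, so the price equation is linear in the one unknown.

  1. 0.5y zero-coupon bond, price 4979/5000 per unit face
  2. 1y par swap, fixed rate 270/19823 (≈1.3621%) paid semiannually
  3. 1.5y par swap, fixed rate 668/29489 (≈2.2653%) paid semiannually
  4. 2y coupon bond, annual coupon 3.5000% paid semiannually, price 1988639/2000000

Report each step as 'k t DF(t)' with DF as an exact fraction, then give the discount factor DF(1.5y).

1 1/2 4979/5000
2 1 1973/2000
3 3/2 4833/5000
4 2 1853/2000
DF(1.5y) = 4833/5000 ≈ 0.966600

step 1 [0.5y] zero: DF = P = 4979/5000 ≈ 0.995800
step 2 [1y] swap r/2=135/19823: DF=(1 − 135/19823·(0.995800))/(1+135/19823) = 1973/2000 ≈ 0.986500
step 3 [1.5y] swap r/2=334/29489: DF=(1 − 334/29489·(0.995800+0.986500))/(1+334/29489) = 4833/5000 ≈ 0.966600
step 4 [2y] bond c/2=7/400: DF=(1988639/2000000 − 7/400·(0.995800+0.986500+0.966600))/(1+7/400) = 1853/2000 ≈ 0.926500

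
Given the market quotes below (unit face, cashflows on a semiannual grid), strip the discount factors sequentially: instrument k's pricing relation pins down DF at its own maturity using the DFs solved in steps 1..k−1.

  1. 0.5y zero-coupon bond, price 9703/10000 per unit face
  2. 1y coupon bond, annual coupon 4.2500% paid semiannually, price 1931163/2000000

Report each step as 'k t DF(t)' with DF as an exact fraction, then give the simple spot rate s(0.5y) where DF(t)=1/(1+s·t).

1 1/2 9703/10000
2 1 9253/10000
s(0.5y) = (1/(9703/10000) − 1)/(1/2) = 594/9703 ≈ 6.1218%

step 1 [0.5y] zero: DF = P = 9703/10000 ≈ 0.970300
step 2 [1y] bond c/2=17/800: DF=(1931163/2000000 − 17/800·(0.970300))/(1+17/800) = 9253/10000 ≈ 0.925300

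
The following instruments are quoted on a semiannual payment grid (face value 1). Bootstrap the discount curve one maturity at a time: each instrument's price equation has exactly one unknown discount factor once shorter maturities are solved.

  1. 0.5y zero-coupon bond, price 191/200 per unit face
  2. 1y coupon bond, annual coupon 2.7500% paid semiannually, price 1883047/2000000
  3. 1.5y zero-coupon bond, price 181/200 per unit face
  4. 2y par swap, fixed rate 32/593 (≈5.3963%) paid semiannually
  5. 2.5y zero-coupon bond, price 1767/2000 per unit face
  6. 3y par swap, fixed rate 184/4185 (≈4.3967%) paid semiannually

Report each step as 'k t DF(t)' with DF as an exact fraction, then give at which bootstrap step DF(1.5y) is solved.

step 1 [0.5y] zero: DF = P = 191/200 ≈ 0.955000
step 2 [1y] bond c/2=11/800: DF=(1883047/2000000 − 11/800·(0.955000))/(1+11/800) = 4579/5000 ≈ 0.915800
step 3 [1.5y] zero: DF = P = 181/200 ≈ 0.905000
step 4 [2y] swap r/2=16/593: DF=(1 − 16/593·(0.955000+0.915800+0.905000))/(1+16/593) = 563/625 ≈ 0.900800
step 5 [2.5y] zero: DF = P = 1767/2000 ≈ 0.883500
step 6 [3y] swap r/2=92/4185: DF=(1 − 92/4185·(0.955000+0.915800+0.905000+0.900800+0.883500))/(1+92/4185) = 2201/2500 ≈ 0.880400

1 1/2 191/200
2 1 4579/5000
3 3/2 181/200
4 2 563/625
5 5/2 1767/2000
6 3 2201/2500
DF(1.5y) is solved at step 3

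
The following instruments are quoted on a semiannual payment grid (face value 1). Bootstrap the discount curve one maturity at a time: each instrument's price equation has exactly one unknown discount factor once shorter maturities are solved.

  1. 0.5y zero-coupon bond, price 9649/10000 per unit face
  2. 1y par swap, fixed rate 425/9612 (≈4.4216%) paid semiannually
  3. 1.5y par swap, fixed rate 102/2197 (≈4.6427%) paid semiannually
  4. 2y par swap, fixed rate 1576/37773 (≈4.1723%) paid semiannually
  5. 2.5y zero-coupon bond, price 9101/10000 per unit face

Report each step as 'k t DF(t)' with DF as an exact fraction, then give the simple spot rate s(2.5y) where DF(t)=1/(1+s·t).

1 1/2 9649/10000
2 1 383/400
3 3/2 9337/10000
4 2 2303/2500
5 5/2 9101/10000
s(2.5y) = (1/(9101/10000) − 1)/(5/2) = 1798/45505 ≈ 3.9512%

step 1 [0.5y] zero: DF = P = 9649/10000 ≈ 0.964900
step 2 [1y] swap r/2=425/19224: DF=(1 − 425/19224·(0.964900))/(1+425/19224) = 383/400 ≈ 0.957500
step 3 [1.5y] swap r/2=51/2197: DF=(1 − 51/2197·(0.964900+0.957500))/(1+51/2197) = 9337/10000 ≈ 0.933700
step 4 [2y] swap r/2=788/37773: DF=(1 − 788/37773·(0.964900+0.957500+0.933700))/(1+788/37773) = 2303/2500 ≈ 0.921200
step 5 [2.5y] zero: DF = P = 9101/10000 ≈ 0.910100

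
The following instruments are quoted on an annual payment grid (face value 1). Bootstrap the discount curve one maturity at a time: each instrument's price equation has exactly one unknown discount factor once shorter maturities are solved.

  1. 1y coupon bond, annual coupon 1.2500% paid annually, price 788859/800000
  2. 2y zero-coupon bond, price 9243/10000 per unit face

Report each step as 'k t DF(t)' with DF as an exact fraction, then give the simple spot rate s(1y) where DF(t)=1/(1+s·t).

step 1 [1y] bond c/1=1/80: DF=(788859/800000 − 1/80·(0))/(1+1/80) = 9739/10000 ≈ 0.973900
step 2 [2y] zero: DF = P = 9243/10000 ≈ 0.924300

1 1 9739/10000
2 2 9243/10000
s(1y) = (1/(9739/10000) − 1)/(1) = 261/9739 ≈ 2.6799%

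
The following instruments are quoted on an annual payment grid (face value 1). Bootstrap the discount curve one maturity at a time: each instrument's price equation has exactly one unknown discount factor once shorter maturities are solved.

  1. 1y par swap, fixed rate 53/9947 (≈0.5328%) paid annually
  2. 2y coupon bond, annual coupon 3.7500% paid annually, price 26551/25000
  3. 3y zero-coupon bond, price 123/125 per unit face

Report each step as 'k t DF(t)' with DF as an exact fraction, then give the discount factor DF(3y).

1 1 9947/10000
2 2 9877/10000
3 3 123/125
DF(3y) = 123/125 ≈ 0.984000

step 1 [1y] swap r/1=53/9947: DF=(1 − 53/9947·(0))/(1+53/9947) = 9947/10000 ≈ 0.994700
step 2 [2y] bond c/1=3/80: DF=(26551/25000 − 3/80·(0.994700))/(1+3/80) = 9877/10000 ≈ 0.987700
step 3 [3y] zero: DF = P = 123/125 ≈ 0.984000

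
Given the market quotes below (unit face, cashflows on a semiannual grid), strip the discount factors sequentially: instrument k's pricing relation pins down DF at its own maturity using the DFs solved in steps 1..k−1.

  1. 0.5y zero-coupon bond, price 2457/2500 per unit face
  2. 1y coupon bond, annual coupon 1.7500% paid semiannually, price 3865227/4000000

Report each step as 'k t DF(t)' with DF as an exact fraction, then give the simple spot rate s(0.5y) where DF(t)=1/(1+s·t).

step 1 [0.5y] zero: DF = P = 2457/2500 ≈ 0.982800
step 2 [1y] bond c/2=7/800: DF=(3865227/4000000 − 7/800·(0.982800))/(1+7/800) = 4747/5000 ≈ 0.949400

1 1/2 2457/2500
2 1 4747/5000
s(0.5y) = (1/(2457/2500) − 1)/(1/2) = 86/2457 ≈ 3.5002%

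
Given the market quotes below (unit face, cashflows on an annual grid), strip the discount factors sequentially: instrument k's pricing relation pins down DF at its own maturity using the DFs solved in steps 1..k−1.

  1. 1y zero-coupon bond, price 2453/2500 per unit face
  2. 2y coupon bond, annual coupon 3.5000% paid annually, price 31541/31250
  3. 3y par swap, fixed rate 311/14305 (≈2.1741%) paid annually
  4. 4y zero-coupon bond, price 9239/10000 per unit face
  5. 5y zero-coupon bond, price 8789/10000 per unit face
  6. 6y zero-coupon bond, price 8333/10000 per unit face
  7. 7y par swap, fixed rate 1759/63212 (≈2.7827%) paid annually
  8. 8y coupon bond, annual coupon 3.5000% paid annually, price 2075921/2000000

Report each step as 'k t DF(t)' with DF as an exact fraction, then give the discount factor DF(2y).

step 1 [1y] zero: DF = P = 2453/2500 ≈ 0.981200
step 2 [2y] bond c/1=7/200: DF=(31541/31250 − 7/200·(0.981200))/(1+7/200) = 471/500 ≈ 0.942000
step 3 [3y] swap r/1=311/14305: DF=(1 − 311/14305·(0.981200+0.942000))/(1+311/14305) = 4689/5000 ≈ 0.937800
step 4 [4y] zero: DF = P = 9239/10000 ≈ 0.923900
step 5 [5y] zero: DF = P = 8789/10000 ≈ 0.878900
step 6 [6y] zero: DF = P = 8333/10000 ≈ 0.833300
step 7 [7y] swap r/1=1759/63212: DF=(1 − 1759/63212·(0.981200+0.942000+0.937800+0.923900+0.878900+0.833300))/(1+1759/63212) = 8241/10000 ≈ 0.824100
step 8 [8y] bond c/1=7/200: DF=(2075921/2000000 − 7/200·(0.981200+0.942000+0.937800+0.923900+0.878900+0.833300+0.824100))/(1+7/200) = 7891/10000 ≈ 0.789100

1 1 2453/2500
2 2 471/500
3 3 4689/5000
4 4 9239/10000
5 5 8789/10000
6 6 8333/10000
7 7 8241/10000
8 8 7891/10000
DF(2y) = 471/500 ≈ 0.942000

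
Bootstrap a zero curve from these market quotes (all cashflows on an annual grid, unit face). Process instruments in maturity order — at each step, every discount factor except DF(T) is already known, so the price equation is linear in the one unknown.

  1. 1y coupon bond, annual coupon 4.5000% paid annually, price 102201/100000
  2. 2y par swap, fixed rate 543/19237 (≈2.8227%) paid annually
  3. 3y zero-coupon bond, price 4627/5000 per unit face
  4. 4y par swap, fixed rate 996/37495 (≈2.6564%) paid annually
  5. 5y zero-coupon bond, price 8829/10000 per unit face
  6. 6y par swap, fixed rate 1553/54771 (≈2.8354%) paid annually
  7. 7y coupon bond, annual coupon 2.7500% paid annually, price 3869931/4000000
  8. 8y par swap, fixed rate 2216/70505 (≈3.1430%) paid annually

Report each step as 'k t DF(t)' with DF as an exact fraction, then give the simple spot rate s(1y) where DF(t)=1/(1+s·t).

1 1 489/500
2 2 9457/10000
3 3 4627/5000
4 4 2251/2500
5 5 8829/10000
6 6 8447/10000
7 7 159/200
8 8 973/1250
s(1y) = (1/(489/500) − 1)/(1) = 11/489 ≈ 2.2495%

step 1 [1y] bond c/1=9/200: DF=(102201/100000 − 9/200·(0))/(1+9/200) = 489/500 ≈ 0.978000
step 2 [2y] swap r/1=543/19237: DF=(1 − 543/19237·(0.978000))/(1+543/19237) = 9457/10000 ≈ 0.945700
step 3 [3y] zero: DF = P = 4627/5000 ≈ 0.925400
step 4 [4y] swap r/1=996/37495: DF=(1 − 996/37495·(0.978000+0.945700+0.925400))/(1+996/37495) = 2251/2500 ≈ 0.900400
step 5 [5y] zero: DF = P = 8829/10000 ≈ 0.882900
step 6 [6y] swap r/1=1553/54771: DF=(1 − 1553/54771·(0.978000+0.945700+0.925400+0.900400+0.882900))/(1+1553/54771) = 8447/10000 ≈ 0.844700
step 7 [7y] bond c/1=11/400: DF=(3869931/4000000 − 11/400·(0.978000+0.945700+0.925400+0.900400+0.882900+0.844700))/(1+11/400) = 159/200 ≈ 0.795000
step 8 [8y] swap r/1=2216/70505: DF=(1 − 2216/70505·(0.978000+0.945700+0.925400+0.900400+0.882900+0.844700+0.795000))/(1+2216/70505) = 973/1250 ≈ 0.778400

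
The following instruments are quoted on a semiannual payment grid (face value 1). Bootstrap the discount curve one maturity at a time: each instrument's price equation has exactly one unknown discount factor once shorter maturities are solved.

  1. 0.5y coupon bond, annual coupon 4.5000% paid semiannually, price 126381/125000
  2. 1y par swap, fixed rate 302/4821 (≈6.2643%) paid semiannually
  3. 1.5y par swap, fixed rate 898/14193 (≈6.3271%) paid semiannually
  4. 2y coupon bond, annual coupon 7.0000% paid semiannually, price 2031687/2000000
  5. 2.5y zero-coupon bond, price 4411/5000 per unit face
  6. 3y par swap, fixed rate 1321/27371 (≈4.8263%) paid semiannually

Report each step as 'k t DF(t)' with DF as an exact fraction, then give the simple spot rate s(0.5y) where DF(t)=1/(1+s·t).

1 1/2 618/625
2 1 2349/2500
3 3/2 4551/5000
4 2 1771/2000
5 5/2 4411/5000
6 3 8679/10000
s(0.5y) = (1/(618/625) − 1)/(1/2) = 7/309 ≈ 2.2654%

step 1 [0.5y] bond c/2=9/400: DF=(126381/125000 − 9/400·(0))/(1+9/400) = 618/625 ≈ 0.988800
step 2 [1y] swap r/2=151/4821: DF=(1 − 151/4821·(0.988800))/(1+151/4821) = 2349/2500 ≈ 0.939600
step 3 [1.5y] swap r/2=449/14193: DF=(1 − 449/14193·(0.988800+0.939600))/(1+449/14193) = 4551/5000 ≈ 0.910200
step 4 [2y] bond c/2=7/200: DF=(2031687/2000000 − 7/200·(0.988800+0.939600+0.910200))/(1+7/200) = 1771/2000 ≈ 0.885500
step 5 [2.5y] zero: DF = P = 4411/5000 ≈ 0.882200
step 6 [3y] swap r/2=1321/54742: DF=(1 − 1321/54742·(0.988800+0.939600+0.910200+0.885500+0.882200))/(1+1321/54742) = 8679/10000 ≈ 0.867900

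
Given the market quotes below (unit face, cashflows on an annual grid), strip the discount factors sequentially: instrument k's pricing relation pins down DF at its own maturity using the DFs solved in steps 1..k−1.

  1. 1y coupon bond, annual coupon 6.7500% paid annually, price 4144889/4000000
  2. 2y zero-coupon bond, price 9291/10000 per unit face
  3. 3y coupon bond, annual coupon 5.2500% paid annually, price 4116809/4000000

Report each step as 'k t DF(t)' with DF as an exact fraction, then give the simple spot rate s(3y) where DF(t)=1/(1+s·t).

1 1 9707/10000
2 2 9291/10000
3 3 8831/10000
s(3y) = (1/(8831/10000) − 1)/(3) = 1169/26493 ≈ 4.4125%

step 1 [1y] bond c/1=27/400: DF=(4144889/4000000 − 27/400·(0))/(1+27/400) = 9707/10000 ≈ 0.970700
step 2 [2y] zero: DF = P = 9291/10000 ≈ 0.929100
step 3 [3y] bond c/1=21/400: DF=(4116809/4000000 − 21/400·(0.970700+0.929100))/(1+21/400) = 8831/10000 ≈ 0.883100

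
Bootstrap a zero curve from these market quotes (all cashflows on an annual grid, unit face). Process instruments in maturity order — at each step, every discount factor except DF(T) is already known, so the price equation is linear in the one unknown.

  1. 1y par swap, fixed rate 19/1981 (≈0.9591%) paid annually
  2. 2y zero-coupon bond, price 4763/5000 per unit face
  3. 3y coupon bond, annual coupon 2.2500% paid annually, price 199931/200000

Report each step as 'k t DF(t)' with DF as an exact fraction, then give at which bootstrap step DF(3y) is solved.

step 1 [1y] swap r/1=19/1981: DF=(1 − 19/1981·(0))/(1+19/1981) = 1981/2000 ≈ 0.990500
step 2 [2y] zero: DF = P = 4763/5000 ≈ 0.952600
step 3 [3y] bond c/1=9/400: DF=(199931/200000 − 9/400·(0.990500+0.952600))/(1+9/400) = 9349/10000 ≈ 0.934900

1 1 1981/2000
2 2 4763/5000
3 3 9349/10000
DF(3y) is solved at step 3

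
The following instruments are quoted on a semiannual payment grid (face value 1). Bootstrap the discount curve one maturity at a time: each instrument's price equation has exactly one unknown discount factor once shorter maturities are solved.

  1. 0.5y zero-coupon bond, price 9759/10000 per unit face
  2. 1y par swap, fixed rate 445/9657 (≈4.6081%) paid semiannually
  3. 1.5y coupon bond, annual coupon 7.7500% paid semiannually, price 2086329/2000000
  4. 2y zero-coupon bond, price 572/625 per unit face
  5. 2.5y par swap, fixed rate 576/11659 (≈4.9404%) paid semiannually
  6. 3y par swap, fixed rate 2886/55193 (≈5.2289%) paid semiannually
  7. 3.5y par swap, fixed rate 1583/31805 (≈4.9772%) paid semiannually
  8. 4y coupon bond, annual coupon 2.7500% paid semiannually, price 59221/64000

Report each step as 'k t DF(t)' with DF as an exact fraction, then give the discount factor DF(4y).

1 1/2 9759/10000
2 1 1911/2000
3 3/2 4661/5000
4 2 572/625
5 5/2 553/625
6 3 8557/10000
7 7/2 8417/10000
8 4 1653/2000
DF(4y) = 1653/2000 ≈ 0.826500

step 1 [0.5y] zero: DF = P = 9759/10000 ≈ 0.975900
step 2 [1y] swap r/2=445/19314: DF=(1 − 445/19314·(0.975900))/(1+445/19314) = 1911/2000 ≈ 0.955500
step 3 [1.5y] bond c/2=31/800: DF=(2086329/2000000 − 31/800·(0.975900+0.955500))/(1+31/800) = 4661/5000 ≈ 0.932200
step 4 [2y] zero: DF = P = 572/625 ≈ 0.915200
step 5 [2.5y] swap r/2=288/11659: DF=(1 − 288/11659·(0.975900+0.955500+0.932200+0.915200))/(1+288/11659) = 553/625 ≈ 0.884800
step 6 [3y] swap r/2=1443/55193: DF=(1 − 1443/55193·(0.975900+0.955500+0.932200+0.915200+0.884800))/(1+1443/55193) = 8557/10000 ≈ 0.855700
step 7 [3.5y] swap r/2=1583/63610: DF=(1 − 1583/63610·(0.975900+0.955500+0.932200+0.915200+0.884800+0.855700))/(1+1583/63610) = 8417/10000 ≈ 0.841700
step 8 [4y] bond c/2=11/800: DF=(59221/64000 − 11/800·(0.975900+0.955500+0.932200+0.915200+0.884800+0.855700+0.841700))/(1+11/800) = 1653/2000 ≈ 0.826500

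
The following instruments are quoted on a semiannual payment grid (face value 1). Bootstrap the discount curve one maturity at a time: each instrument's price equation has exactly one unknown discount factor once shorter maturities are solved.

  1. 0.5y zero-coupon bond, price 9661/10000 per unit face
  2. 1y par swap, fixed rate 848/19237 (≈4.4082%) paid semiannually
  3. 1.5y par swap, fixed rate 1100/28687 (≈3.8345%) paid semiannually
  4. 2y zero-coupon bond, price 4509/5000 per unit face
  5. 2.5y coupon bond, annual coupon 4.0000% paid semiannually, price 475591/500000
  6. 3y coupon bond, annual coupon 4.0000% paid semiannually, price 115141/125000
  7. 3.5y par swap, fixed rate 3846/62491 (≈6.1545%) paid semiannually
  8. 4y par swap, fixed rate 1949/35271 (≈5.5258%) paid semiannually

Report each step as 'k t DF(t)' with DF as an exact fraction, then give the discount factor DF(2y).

1 1/2 9661/10000
2 1 1197/1250
3 3/2 189/200
4 2 4509/5000
5 5/2 4293/5000
6 3 8123/10000
7 7/2 8077/10000
8 4 8051/10000
DF(2y) = 4509/5000 ≈ 0.901800

step 1 [0.5y] zero: DF = P = 9661/10000 ≈ 0.966100
step 2 [1y] swap r/2=424/19237: DF=(1 − 424/19237·(0.966100))/(1+424/19237) = 1197/1250 ≈ 0.957600
step 3 [1.5y] swap r/2=550/28687: DF=(1 − 550/28687·(0.966100+0.957600))/(1+550/28687) = 189/200 ≈ 0.945000
step 4 [2y] zero: DF = P = 4509/5000 ≈ 0.901800
step 5 [2.5y] bond c/2=1/50: DF=(475591/500000 − 1/50·(0.966100+0.957600+0.945000+0.901800))/(1+1/50) = 4293/5000 ≈ 0.858600
step 6 [3y] bond c/2=1/50: DF=(115141/125000 − 1/50·(0.966100+0.957600+0.945000+0.901800+0.858600))/(1+1/50) = 8123/10000 ≈ 0.812300
step 7 [3.5y] swap r/2=1923/62491: DF=(1 − 1923/62491·(0.966100+0.957600+0.945000+0.901800+0.858600+0.812300))/(1+1923/62491) = 8077/10000 ≈ 0.807700
step 8 [4y] swap r/2=1949/70542: DF=(1 − 1949/70542·(0.966100+0.957600+0.945000+0.901800+0.858600+0.812300+0.807700))/(1+1949/70542) = 8051/10000 ≈ 0.805100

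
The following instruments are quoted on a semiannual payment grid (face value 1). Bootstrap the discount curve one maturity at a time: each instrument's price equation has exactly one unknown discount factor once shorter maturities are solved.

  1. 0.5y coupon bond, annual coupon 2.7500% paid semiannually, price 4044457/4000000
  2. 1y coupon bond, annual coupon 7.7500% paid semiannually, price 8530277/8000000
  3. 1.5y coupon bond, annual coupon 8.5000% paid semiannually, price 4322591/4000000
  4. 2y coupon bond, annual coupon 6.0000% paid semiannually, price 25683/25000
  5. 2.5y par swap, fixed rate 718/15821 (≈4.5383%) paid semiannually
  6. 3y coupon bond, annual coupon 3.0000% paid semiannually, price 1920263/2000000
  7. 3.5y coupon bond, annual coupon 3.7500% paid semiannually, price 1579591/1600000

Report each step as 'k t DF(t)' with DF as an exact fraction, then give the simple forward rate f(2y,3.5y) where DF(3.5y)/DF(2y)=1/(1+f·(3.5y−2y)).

step 1 [0.5y] bond c/2=11/800: DF=(4044457/4000000 − 11/800·(0))/(1+11/800) = 4987/5000 ≈ 0.997400
step 2 [1y] bond c/2=31/800: DF=(8530277/8000000 − 31/800·(0.997400))/(1+31/800) = 9893/10000 ≈ 0.989300
step 3 [1.5y] bond c/2=17/400: DF=(4322591/4000000 − 17/400·(0.997400+0.989300))/(1+17/400) = 2389/2500 ≈ 0.955600
step 4 [2y] bond c/2=3/100: DF=(25683/25000 − 3/100·(0.997400+0.989300+0.955600))/(1+3/100) = 9117/10000 ≈ 0.911700
step 5 [2.5y] swap r/2=359/15821: DF=(1 − 359/15821·(0.997400+0.989300+0.955600+0.911700))/(1+359/15821) = 8923/10000 ≈ 0.892300
step 6 [3y] bond c/2=3/200: DF=(1920263/2000000 − 3/200·(0.997400+0.989300+0.955600+0.911700+0.892300))/(1+3/200) = 4379/5000 ≈ 0.875800
step 7 [3.5y] bond c/2=3/160: DF=(1579591/1600000 − 3/160·(0.997400+0.989300+0.955600+0.911700+0.892300+0.875800))/(1+3/160) = 541/625 ≈ 0.865600

1 1/2 4987/5000
2 1 9893/10000
3 3/2 2389/2500
4 2 9117/10000
5 5/2 8923/10000
6 3 4379/5000
7 7/2 541/625
f(2y,3.5y) = ((9117/10000)/(541/625) − 1)/(3/2) = 461/12984 ≈ 3.5505%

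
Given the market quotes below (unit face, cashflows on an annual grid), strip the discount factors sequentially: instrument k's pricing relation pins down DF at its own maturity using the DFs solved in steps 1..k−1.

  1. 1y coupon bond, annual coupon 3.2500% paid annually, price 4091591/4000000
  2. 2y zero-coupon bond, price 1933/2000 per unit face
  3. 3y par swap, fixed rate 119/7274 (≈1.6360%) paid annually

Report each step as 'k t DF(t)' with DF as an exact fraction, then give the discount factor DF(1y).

1 1 9907/10000
2 2 1933/2000
3 3 2381/2500
DF(1y) = 9907/10000 ≈ 0.990700

step 1 [1y] bond c/1=13/400: DF=(4091591/4000000 − 13/400·(0))/(1+13/400) = 9907/10000 ≈ 0.990700
step 2 [2y] zero: DF = P = 1933/2000 ≈ 0.966500
step 3 [3y] swap r/1=119/7274: DF=(1 − 119/7274·(0.990700+0.966500))/(1+119/7274) = 2381/2500 ≈ 0.952400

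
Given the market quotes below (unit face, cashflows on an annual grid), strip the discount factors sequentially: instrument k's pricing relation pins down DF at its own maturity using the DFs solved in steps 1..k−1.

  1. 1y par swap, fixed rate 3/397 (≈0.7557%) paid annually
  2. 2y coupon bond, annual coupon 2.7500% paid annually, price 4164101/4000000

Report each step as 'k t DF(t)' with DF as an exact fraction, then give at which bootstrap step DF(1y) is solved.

1 1 397/400
2 2 4933/5000
DF(1y) is solved at step 1

step 1 [1y] swap r/1=3/397: DF=(1 − 3/397·(0))/(1+3/397) = 397/400 ≈ 0.992500
step 2 [2y] bond c/1=11/400: DF=(4164101/4000000 − 11/400·(0.992500))/(1+11/400) = 4933/5000 ≈ 0.986600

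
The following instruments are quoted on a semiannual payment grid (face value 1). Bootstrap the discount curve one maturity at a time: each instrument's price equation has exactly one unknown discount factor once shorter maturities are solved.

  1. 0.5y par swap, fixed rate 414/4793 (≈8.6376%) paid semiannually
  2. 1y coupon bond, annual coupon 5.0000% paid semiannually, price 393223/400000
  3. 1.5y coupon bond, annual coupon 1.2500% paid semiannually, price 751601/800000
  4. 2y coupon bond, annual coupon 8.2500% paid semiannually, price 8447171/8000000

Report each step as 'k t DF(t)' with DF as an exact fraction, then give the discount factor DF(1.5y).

1 1/2 4793/5000
2 1 9357/10000
3 3/2 9219/10000
4 2 361/400
DF(1.5y) = 9219/10000 ≈ 0.921900

step 1 [0.5y] swap r/2=207/4793: DF=(1 − 207/4793·(0))/(1+207/4793) = 4793/5000 ≈ 0.958600
step 2 [1y] bond c/2=1/40: DF=(393223/400000 − 1/40·(0.958600))/(1+1/40) = 9357/10000 ≈ 0.935700
step 3 [1.5y] bond c/2=1/160: DF=(751601/800000 − 1/160·(0.958600+0.935700))/(1+1/160) = 9219/10000 ≈ 0.921900
step 4 [2y] bond c/2=33/800: DF=(8447171/8000000 − 33/800·(0.958600+0.935700+0.921900))/(1+33/800) = 361/400 ≈ 0.902500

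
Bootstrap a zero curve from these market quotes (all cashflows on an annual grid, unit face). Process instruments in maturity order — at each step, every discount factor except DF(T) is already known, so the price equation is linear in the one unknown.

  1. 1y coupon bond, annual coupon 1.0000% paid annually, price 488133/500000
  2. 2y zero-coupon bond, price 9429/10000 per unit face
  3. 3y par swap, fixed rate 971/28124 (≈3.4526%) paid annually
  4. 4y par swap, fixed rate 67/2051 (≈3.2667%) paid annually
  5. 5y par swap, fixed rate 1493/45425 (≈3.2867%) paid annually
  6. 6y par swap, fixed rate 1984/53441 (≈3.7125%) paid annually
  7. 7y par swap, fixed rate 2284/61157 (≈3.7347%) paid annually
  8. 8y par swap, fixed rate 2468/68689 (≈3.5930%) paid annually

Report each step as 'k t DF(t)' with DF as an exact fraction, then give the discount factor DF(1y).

1 1 4833/5000
2 2 9429/10000
3 3 9029/10000
4 4 4397/5000
5 5 8507/10000
6 6 501/625
7 7 1929/2500
8 8 1883/2500
DF(1y) = 4833/5000 ≈ 0.966600

step 1 [1y] bond c/1=1/100: DF=(488133/500000 − 1/100·(0))/(1+1/100) = 4833/5000 ≈ 0.966600
step 2 [2y] zero: DF = P = 9429/10000 ≈ 0.942900
step 3 [3y] swap r/1=971/28124: DF=(1 − 971/28124·(0.966600+0.942900))/(1+971/28124) = 9029/10000 ≈ 0.902900
step 4 [4y] swap r/1=67/2051: DF=(1 − 67/2051·(0.966600+0.942900+0.902900))/(1+67/2051) = 4397/5000 ≈ 0.879400
step 5 [5y] swap r/1=1493/45425: DF=(1 − 1493/45425·(0.966600+0.942900+0.902900+0.879400))/(1+1493/45425) = 8507/10000 ≈ 0.850700
step 6 [6y] swap r/1=1984/53441: DF=(1 − 1984/53441·(0.966600+0.942900+0.902900+0.879400+0.850700))/(1+1984/53441) = 501/625 ≈ 0.801600
step 7 [7y] swap r/1=2284/61157: DF=(1 − 2284/61157·(0.966600+0.942900+0.902900+0.879400+0.850700+0.801600))/(1+2284/61157) = 1929/2500 ≈ 0.771600
step 8 [8y] swap r/1=2468/68689: DF=(1 − 2468/68689·(0.966600+0.942900+0.902900+0.879400+0.850700+0.801600+0.771600))/(1+2468/68689) = 1883/2500 ≈ 0.753200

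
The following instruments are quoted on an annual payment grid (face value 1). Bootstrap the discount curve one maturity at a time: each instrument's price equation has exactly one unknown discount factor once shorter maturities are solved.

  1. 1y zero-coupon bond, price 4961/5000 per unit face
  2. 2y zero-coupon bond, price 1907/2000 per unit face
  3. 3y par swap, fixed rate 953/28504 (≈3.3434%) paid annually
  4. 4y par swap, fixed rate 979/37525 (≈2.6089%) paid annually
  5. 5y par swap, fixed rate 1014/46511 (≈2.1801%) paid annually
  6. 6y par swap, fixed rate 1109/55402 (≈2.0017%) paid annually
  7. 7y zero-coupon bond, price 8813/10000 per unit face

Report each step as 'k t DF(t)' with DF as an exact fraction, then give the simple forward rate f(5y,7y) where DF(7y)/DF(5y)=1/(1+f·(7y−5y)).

step 1 [1y] zero: DF = P = 4961/5000 ≈ 0.992200
step 2 [2y] zero: DF = P = 1907/2000 ≈ 0.953500
step 3 [3y] swap r/1=953/28504: DF=(1 − 953/28504·(0.992200+0.953500))/(1+953/28504) = 9047/10000 ≈ 0.904700
step 4 [4y] swap r/1=979/37525: DF=(1 − 979/37525·(0.992200+0.953500+0.904700))/(1+979/37525) = 9021/10000 ≈ 0.902100
step 5 [5y] swap r/1=1014/46511: DF=(1 − 1014/46511·(0.992200+0.953500+0.904700+0.902100))/(1+1014/46511) = 4493/5000 ≈ 0.898600
step 6 [6y] swap r/1=1109/55402: DF=(1 − 1109/55402·(0.992200+0.953500+0.904700+0.902100+0.898600))/(1+1109/55402) = 8891/10000 ≈ 0.889100
step 7 [7y] zero: DF = P = 8813/10000 ≈ 0.881300

1 1 4961/5000
2 2 1907/2000
3 3 9047/10000
4 4 9021/10000
5 5 4493/5000
6 6 8891/10000
7 7 8813/10000
f(5y,7y) = ((4493/5000)/(8813/10000) − 1)/(2) = 173/17626 ≈ 0.9815%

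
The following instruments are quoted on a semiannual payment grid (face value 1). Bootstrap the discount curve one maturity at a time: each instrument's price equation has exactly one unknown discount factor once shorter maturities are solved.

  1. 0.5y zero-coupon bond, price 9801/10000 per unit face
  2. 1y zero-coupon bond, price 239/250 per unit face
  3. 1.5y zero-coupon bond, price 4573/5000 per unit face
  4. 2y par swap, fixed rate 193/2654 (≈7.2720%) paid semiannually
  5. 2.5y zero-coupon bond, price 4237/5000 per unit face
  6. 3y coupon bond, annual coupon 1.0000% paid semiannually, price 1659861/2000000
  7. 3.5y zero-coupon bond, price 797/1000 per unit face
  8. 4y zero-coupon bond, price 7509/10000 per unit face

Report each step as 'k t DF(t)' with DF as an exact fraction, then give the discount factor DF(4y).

step 1 [0.5y] zero: DF = P = 9801/10000 ≈ 0.980100
step 2 [1y] zero: DF = P = 239/250 ≈ 0.956000
step 3 [1.5y] zero: DF = P = 4573/5000 ≈ 0.914600
step 4 [2y] swap r/2=193/5308: DF=(1 − 193/5308·(0.980100+0.956000+0.914600))/(1+193/5308) = 8649/10000 ≈ 0.864900
step 5 [2.5y] zero: DF = P = 4237/5000 ≈ 0.847400
step 6 [3y] bond c/2=1/200: DF=(1659861/2000000 − 1/200·(0.980100+0.956000+0.914600+0.864900+0.847400))/(1+1/200) = 8031/10000 ≈ 0.803100
step 7 [3.5y] zero: DF = P = 797/1000 ≈ 0.797000
step 8 [4y] zero: DF = P = 7509/10000 ≈ 0.750900

1 1/2 9801/10000
2 1 239/250
3 3/2 4573/5000
4 2 8649/10000
5 5/2 4237/5000
6 3 8031/10000
7 7/2 797/1000
8 4 7509/10000
DF(4y) = 7509/10000 ≈ 0.750900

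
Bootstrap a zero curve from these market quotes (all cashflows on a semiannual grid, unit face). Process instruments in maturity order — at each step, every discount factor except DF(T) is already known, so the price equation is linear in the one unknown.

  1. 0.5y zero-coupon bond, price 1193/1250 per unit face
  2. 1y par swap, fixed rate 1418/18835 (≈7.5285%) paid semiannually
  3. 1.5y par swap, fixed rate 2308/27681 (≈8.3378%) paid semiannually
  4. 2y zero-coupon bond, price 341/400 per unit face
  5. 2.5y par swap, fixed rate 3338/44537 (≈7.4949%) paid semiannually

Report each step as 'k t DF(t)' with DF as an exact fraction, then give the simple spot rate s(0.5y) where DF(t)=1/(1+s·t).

step 1 [0.5y] zero: DF = P = 1193/1250 ≈ 0.954400
step 2 [1y] swap r/2=709/18835: DF=(1 − 709/18835·(0.954400))/(1+709/18835) = 9291/10000 ≈ 0.929100
step 3 [1.5y] swap r/2=1154/27681: DF=(1 − 1154/27681·(0.954400+0.929100))/(1+1154/27681) = 4423/5000 ≈ 0.884600
step 4 [2y] zero: DF = P = 341/400 ≈ 0.852500
step 5 [2.5y] swap r/2=1669/44537: DF=(1 − 1669/44537·(0.954400+0.929100+0.884600+0.852500))/(1+1669/44537) = 8331/10000 ≈ 0.833100

1 1/2 1193/1250
2 1 9291/10000
3 3/2 4423/5000
4 2 341/400
5 5/2 8331/10000
s(0.5y) = (1/(1193/1250) − 1)/(1/2) = 114/1193 ≈ 9.5557%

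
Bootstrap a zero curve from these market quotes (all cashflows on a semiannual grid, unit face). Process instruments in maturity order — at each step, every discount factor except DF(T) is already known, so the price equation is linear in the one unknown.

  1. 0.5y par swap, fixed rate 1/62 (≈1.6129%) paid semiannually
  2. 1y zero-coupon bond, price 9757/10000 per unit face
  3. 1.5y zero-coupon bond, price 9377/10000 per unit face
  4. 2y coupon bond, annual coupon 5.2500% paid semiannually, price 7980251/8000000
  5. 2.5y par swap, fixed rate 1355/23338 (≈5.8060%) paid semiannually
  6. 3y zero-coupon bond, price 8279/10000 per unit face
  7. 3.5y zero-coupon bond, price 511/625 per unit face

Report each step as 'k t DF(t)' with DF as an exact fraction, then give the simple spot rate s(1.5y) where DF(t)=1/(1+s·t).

step 1 [0.5y] swap r/2=1/124: DF=(1 − 1/124·(0))/(1+1/124) = 124/125 ≈ 0.992000
step 2 [1y] zero: DF = P = 9757/10000 ≈ 0.975700
step 3 [1.5y] zero: DF = P = 9377/10000 ≈ 0.937700
step 4 [2y] bond c/2=21/800: DF=(7980251/8000000 − 21/800·(0.992000+0.975700+0.937700))/(1+21/800) = 8977/10000 ≈ 0.897700
step 5 [2.5y] swap r/2=1355/46676: DF=(1 − 1355/46676·(0.992000+0.975700+0.937700+0.897700))/(1+1355/46676) = 1729/2000 ≈ 0.864500
step 6 [3y] zero: DF = P = 8279/10000 ≈ 0.827900
step 7 [3.5y] zero: DF = P = 511/625 ≈ 0.817600

1 1/2 124/125
2 1 9757/10000
3 3/2 9377/10000
4 2 8977/10000
5 5/2 1729/2000
6 3 8279/10000
7 7/2 511/625
s(1.5y) = (1/(9377/10000) − 1)/(3/2) = 1246/28131 ≈ 4.4293%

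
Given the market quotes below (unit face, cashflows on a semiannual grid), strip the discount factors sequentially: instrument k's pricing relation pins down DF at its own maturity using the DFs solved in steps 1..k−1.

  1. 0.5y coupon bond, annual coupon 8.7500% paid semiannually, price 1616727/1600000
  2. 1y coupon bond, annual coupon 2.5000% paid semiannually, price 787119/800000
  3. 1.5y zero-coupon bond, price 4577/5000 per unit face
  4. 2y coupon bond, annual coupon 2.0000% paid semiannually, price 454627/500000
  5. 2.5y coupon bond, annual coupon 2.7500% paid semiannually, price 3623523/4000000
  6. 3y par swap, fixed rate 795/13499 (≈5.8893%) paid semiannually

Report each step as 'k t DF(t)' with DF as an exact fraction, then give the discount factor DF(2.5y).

1 1/2 9681/10000
2 1 4799/5000
3 3/2 4577/5000
4 2 8721/10000
5 5/2 527/625
6 3 841/1000
DF(2.5y) = 527/625 ≈ 0.843200

step 1 [0.5y] bond c/2=7/160: DF=(1616727/1600000 − 7/160·(0))/(1+7/160) = 9681/10000 ≈ 0.968100
step 2 [1y] bond c/2=1/80: DF=(787119/800000 − 1/80·(0.968100))/(1+1/80) = 4799/5000 ≈ 0.959800
step 3 [1.5y] zero: DF = P = 4577/5000 ≈ 0.915400
step 4 [2y] bond c/2=1/100: DF=(454627/500000 − 1/100·(0.968100+0.959800+0.915400))/(1+1/100) = 8721/10000 ≈ 0.872100
step 5 [2.5y] bond c/2=11/800: DF=(3623523/4000000 − 11/800·(0.968100+0.959800+0.915400+0.872100))/(1+11/800) = 527/625 ≈ 0.843200
step 6 [3y] swap r/2=795/26998: DF=(1 − 795/26998·(0.968100+0.959800+0.915400+0.872100+0.843200))/(1+795/26998) = 841/1000 ≈ 0.841000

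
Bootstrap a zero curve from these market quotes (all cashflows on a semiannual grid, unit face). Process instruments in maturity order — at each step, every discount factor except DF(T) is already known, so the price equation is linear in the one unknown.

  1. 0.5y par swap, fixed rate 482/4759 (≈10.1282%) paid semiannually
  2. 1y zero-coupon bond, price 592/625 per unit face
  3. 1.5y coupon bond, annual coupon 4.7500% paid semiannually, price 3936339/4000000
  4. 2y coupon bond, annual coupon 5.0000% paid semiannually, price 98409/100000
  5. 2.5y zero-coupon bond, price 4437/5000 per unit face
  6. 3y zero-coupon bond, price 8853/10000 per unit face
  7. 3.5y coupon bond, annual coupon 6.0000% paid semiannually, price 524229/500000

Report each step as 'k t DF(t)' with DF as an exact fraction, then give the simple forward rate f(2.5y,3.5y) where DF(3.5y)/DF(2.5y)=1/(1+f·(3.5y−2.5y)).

step 1 [0.5y] swap r/2=241/4759: DF=(1 − 241/4759·(0))/(1+241/4759) = 4759/5000 ≈ 0.951800
step 2 [1y] zero: DF = P = 592/625 ≈ 0.947200
step 3 [1.5y] bond c/2=19/800: DF=(3936339/4000000 − 19/800·(0.951800+0.947200))/(1+19/800) = 2293/2500 ≈ 0.917200
step 4 [2y] bond c/2=1/40: DF=(98409/100000 − 1/40·(0.951800+0.947200+0.917200))/(1+1/40) = 4457/5000 ≈ 0.891400
step 5 [2.5y] zero: DF = P = 4437/5000 ≈ 0.887400
step 6 [3y] zero: DF = P = 8853/10000 ≈ 0.885300
step 7 [3.5y] bond c/2=3/100: DF=(524229/500000 − 3/100·(0.951800+0.947200+0.917200+0.891400+0.887400+0.885300))/(1+3/100) = 8583/10000 ≈ 0.858300

1 1/2 4759/5000
2 1 592/625
3 3/2 2293/2500
4 2 4457/5000
5 5/2 4437/5000
6 3 8853/10000
7 7/2 8583/10000
f(2.5y,3.5y) = ((4437/5000)/(8583/10000) − 1)/(1) = 97/2861 ≈ 3.3904%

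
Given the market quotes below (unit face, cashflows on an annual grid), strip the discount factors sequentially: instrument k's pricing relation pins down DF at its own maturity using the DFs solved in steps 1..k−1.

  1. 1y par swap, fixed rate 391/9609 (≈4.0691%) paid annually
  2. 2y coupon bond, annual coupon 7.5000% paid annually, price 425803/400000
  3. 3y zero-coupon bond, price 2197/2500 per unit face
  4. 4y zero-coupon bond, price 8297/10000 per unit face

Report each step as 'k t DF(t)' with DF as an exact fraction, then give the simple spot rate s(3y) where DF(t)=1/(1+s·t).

1 1 9609/10000
2 2 577/625
3 3 2197/2500
4 4 8297/10000
s(3y) = (1/(2197/2500) − 1)/(3) = 101/2197 ≈ 4.5972%

step 1 [1y] swap r/1=391/9609: DF=(1 − 391/9609·(0))/(1+391/9609) = 9609/10000 ≈ 0.960900
step 2 [2y] bond c/1=3/40: DF=(425803/400000 − 3/40·(0.960900))/(1+3/40) = 577/625 ≈ 0.923200
step 3 [3y] zero: DF = P = 2197/2500 ≈ 0.878800
step 4 [4y] zero: DF = P = 8297/10000 ≈ 0.829700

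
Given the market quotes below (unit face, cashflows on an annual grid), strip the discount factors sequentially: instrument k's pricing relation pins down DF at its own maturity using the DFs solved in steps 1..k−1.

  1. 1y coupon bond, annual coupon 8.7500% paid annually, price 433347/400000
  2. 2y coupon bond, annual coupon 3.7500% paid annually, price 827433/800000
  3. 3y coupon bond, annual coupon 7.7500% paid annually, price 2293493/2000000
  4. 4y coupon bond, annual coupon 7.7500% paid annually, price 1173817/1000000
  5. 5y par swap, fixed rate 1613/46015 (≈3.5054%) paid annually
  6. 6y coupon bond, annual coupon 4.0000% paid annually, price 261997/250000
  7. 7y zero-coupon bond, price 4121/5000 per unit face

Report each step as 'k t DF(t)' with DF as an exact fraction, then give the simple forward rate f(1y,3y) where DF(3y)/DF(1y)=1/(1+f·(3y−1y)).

1 1 4981/5000
2 2 9609/10000
3 3 1847/2000
4 4 4411/5000
5 5 8387/10000
6 6 8307/10000
7 7 4121/5000
f(1y,3y) = ((4981/5000)/(1847/2000) − 1)/(2) = 727/18470 ≈ 3.9361%

step 1 [1y] bond c/1=7/80: DF=(433347/400000 − 7/80·(0))/(1+7/80) = 4981/5000 ≈ 0.996200
step 2 [2y] bond c/1=3/80: DF=(827433/800000 − 3/80·(0.996200))/(1+3/80) = 9609/10000 ≈ 0.960900
step 3 [3y] bond c/1=31/400: DF=(2293493/2000000 − 31/400·(0.996200+0.960900))/(1+31/400) = 1847/2000 ≈ 0.923500
step 4 [4y] bond c/1=31/400: DF=(1173817/1000000 − 31/400·(0.996200+0.960900+0.923500))/(1+31/400) = 4411/5000 ≈ 0.882200
step 5 [5y] swap r/1=1613/46015: DF=(1 − 1613/46015·(0.996200+0.960900+0.923500+0.882200))/(1+1613/46015) = 8387/10000 ≈ 0.838700
step 6 [6y] bond c/1=1/25: DF=(261997/250000 − 1/25·(0.996200+0.960900+0.923500+0.882200+0.838700))/(1+1/25) = 8307/10000 ≈ 0.830700
step 7 [7y] zero: DF = P = 4121/5000 ≈ 0.824200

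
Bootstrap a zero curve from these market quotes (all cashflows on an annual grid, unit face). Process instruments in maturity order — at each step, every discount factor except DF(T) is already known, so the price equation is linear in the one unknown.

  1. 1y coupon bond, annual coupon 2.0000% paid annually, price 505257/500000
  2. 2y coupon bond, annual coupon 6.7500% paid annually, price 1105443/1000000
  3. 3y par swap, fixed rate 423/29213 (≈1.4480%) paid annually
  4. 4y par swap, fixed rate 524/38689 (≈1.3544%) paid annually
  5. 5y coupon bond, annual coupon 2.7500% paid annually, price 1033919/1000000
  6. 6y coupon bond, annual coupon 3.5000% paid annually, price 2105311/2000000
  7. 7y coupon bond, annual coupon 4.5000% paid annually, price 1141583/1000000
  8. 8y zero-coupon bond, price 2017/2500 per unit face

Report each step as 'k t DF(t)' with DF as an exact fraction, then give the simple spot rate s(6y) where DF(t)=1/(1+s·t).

1 1 9907/10000
2 2 9729/10000
3 3 9577/10000
4 4 2369/2500
5 5 9027/10000
6 6 8557/10000
7 7 8501/10000
8 8 2017/2500
s(6y) = (1/(8557/10000) − 1)/(6) = 481/17114 ≈ 2.8106%

step 1 [1y] bond c/1=1/50: DF=(505257/500000 − 1/50·(0))/(1+1/50) = 9907/10000 ≈ 0.990700
step 2 [2y] bond c/1=27/400: DF=(1105443/1000000 − 27/400·(0.990700))/(1+27/400) = 9729/10000 ≈ 0.972900
step 3 [3y] swap r/1=423/29213: DF=(1 − 423/29213·(0.990700+0.972900))/(1+423/29213) = 9577/10000 ≈ 0.957700
step 4 [4y] swap r/1=524/38689: DF=(1 − 524/38689·(0.990700+0.972900+0.957700))/(1+524/38689) = 2369/2500 ≈ 0.947600
step 5 [5y] bond c/1=11/400: DF=(1033919/1000000 − 11/400·(0.990700+0.972900+0.957700+0.947600))/(1+11/400) = 9027/10000 ≈ 0.902700
step 6 [6y] bond c/1=7/200: DF=(2105311/2000000 − 7/200·(0.990700+0.972900+0.957700+0.947600+0.902700))/(1+7/200) = 8557/10000 ≈ 0.855700
step 7 [7y] bond c/1=9/200: DF=(1141583/1000000 − 9/200·(0.990700+0.972900+0.957700+0.947600+0.902700+0.855700))/(1+9/200) = 8501/10000 ≈ 0.850100
step 8 [8y] zero: DF = P = 2017/2500 ≈ 0.806800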